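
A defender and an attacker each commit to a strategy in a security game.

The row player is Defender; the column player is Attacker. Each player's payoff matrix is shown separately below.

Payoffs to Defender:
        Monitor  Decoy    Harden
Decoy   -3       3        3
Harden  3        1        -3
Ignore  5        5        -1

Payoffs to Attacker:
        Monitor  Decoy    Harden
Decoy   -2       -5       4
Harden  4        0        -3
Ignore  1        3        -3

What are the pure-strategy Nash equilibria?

(Decoy, Harden), (Ignore, Decoy)

For each strategy profile, look for a profitable unilateral deviation.
(Decoy, Monitor): Defender can switch to Harden (-3 → 3). Not NE.
(Decoy, Decoy): Defender can switch to Ignore (3 → 5). Not NE.
(Decoy, Harden): Defender gets 3, best alternative -1; Attacker gets 4, best alternative -2. No profitable deviation — NE.
(Harden, Monitor): Defender can switch to Ignore (3 → 5). Not NE.
(Harden, Decoy): Defender can switch to Decoy (1 → 3). Not NE.
(Harden, Harden): Defender can switch to Decoy (-3 → 3). Not NE.
(Ignore, Monitor): Attacker can switch to Decoy (1 → 3). Not NE.
(Ignore, Decoy): Defender gets 5, best alternative 3; Attacker gets 3, best alternative 1. No profitable deviation — NE.
(Ignore, Harden): Defender can switch to Decoy (-1 → 3). Not NE.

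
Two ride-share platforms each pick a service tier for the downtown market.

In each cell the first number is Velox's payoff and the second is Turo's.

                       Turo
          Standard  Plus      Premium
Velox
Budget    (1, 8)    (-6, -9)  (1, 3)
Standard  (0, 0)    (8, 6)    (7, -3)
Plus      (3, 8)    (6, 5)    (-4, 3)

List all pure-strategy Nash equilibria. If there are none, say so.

Velox against Standard: payoffs 1, 0, 3 → best response Plus.
Velox against Plus: payoffs -6, 8, 6 → best response Standard.
Velox against Premium: payoffs 1, 7, -4 → best response Standard.
Turo against Budget: payoffs 8, -9, 3 → best response Standard.
Turo against Standard: payoffs 0, 6, -3 → best response Plus.
Turo against Plus: payoffs 8, 5, 3 → best response Standard.
Mutual best responses: (Standard, Plus); (Plus, Standard).

Pure-strategy Nash equilibria: (Standard, Plus), (Plus, Standard)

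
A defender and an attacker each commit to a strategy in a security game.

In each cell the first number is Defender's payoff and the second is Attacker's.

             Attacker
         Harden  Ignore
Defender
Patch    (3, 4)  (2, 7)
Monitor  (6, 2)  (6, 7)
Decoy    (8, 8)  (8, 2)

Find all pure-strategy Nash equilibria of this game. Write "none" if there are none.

Defender against Harden: payoffs 3, 6, 8 → best response Decoy.
Defender against Ignore: payoffs 2, 6, 8 → best response Decoy.
Attacker against Patch: payoffs 4, 7 → best response Ignore.
Attacker against Monitor: payoffs 2, 7 → best response Ignore.
Attacker against Decoy: payoffs 8, 2 → best response Harden.
Mutual best responses: (Decoy, Harden).

The unique pure-strategy Nash equilibrium is (Decoy, Harden).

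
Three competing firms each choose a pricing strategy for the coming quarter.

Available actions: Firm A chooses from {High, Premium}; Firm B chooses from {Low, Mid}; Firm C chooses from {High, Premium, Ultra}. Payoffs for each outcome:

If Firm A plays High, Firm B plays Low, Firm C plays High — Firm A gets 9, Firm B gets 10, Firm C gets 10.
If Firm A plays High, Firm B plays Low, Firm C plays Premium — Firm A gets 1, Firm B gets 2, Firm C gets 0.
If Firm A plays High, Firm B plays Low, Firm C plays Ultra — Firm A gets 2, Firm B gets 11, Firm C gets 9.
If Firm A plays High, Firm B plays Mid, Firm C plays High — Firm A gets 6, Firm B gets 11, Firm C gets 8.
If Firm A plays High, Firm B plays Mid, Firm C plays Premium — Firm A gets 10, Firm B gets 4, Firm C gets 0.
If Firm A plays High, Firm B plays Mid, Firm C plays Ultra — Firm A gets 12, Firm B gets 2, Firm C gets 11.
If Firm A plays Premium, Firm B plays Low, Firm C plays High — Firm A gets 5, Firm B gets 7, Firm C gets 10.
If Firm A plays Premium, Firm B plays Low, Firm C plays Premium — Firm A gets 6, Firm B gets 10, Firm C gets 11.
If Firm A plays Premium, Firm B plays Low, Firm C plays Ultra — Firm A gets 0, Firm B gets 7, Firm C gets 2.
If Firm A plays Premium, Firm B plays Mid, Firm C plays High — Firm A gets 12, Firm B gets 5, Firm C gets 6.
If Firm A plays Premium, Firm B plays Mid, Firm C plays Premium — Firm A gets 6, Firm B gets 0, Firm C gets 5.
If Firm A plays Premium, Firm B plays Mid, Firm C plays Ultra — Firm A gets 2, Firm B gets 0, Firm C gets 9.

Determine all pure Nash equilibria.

Firm A against (Low, High): payoffs 9, 5 → best response High.
Firm A against (Low, Premium): payoffs 1, 6 → best response Premium.
Firm A against (Low, Ultra): payoffs 2, 0 → best response High.
Firm A against (Mid, High): payoffs 6, 12 → best response Premium.
Firm A against (Mid, Premium): payoffs 10, 6 → best response High.
Firm A against (Mid, Ultra): payoffs 12, 2 → best response High.
Firm B against (High, High): payoffs 10, 11 → best response Mid.
Firm B against (High, Premium): payoffs 2, 4 → best response Mid.
Firm B against (High, Ultra): payoffs 11, 2 → best response Low.
Firm B against (Premium, High): payoffs 7, 5 → best response Low.
Firm B against (Premium, Premium): payoffs 10, 0 → best response Low.
Firm B against (Premium, Ultra): payoffs 7, 0 → best response Low.
Firm C against (High, Low): payoffs 10, 0, 9 → best response High.
Firm C against (High, Mid): payoffs 8, 0, 11 → best response Ultra.
Firm C against (Premium, Low): payoffs 10, 11, 2 → best response Premium.
Firm C against (Premium, Mid): payoffs 6, 5, 9 → best response Ultra.
Mutual best responses: (Premium, Low, Premium).

Pure NE: (Premium, Low, Premium)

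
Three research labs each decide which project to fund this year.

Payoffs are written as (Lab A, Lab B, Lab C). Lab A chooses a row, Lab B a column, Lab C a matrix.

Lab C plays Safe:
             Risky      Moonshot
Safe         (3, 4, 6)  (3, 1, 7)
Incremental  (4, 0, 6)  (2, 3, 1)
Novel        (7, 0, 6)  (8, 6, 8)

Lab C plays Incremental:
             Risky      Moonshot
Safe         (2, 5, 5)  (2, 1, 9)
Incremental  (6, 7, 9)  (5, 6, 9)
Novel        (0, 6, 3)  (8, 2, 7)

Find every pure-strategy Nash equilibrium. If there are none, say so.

The pure Nash equilibria are (Incremental, Risky, Incremental) and (Novel, Moonshot, Safe).

Lab A against (Risky, Safe): payoffs 3, 4, 7 → best response Novel.
Lab A against (Risky, Incremental): payoffs 2, 6, 0 → best response Incremental.
Lab A against (Moonshot, Safe): payoffs 3, 2, 8 → best response Novel.
Lab A against (Moonshot, Incremental): payoffs 2, 5, 8 → best response Novel.
Lab B against (Safe, Safe): payoffs 4, 1 → best response Risky.
Lab B against (Safe, Incremental): payoffs 5, 1 → best response Risky.
Lab B against (Incremental, Safe): payoffs 0, 3 → best response Moonshot.
Lab B against (Incremental, Incremental): payoffs 7, 6 → best response Risky.
Lab B against (Novel, Safe): payoffs 0, 6 → best response Moonshot.
Lab B against (Novel, Incremental): payoffs 6, 2 → best response Risky.
Lab C against (Safe, Risky): payoffs 6, 5 → best response Safe.
Lab C against (Safe, Moonshot): payoffs 7, 9 → best response Incremental.
Lab C against (Incremental, Risky): payoffs 6, 9 → best response Incremental.
Lab C against (Incremental, Moonshot): payoffs 1, 9 → best response Incremental.
Lab C against (Novel, Risky): payoffs 6, 3 → best response Safe.
Lab C against (Novel, Moonshot): payoffs 8, 7 → best response Safe.
Mutual best responses: (Incremental, Risky, Incremental); (Novel, Moonshot, Safe).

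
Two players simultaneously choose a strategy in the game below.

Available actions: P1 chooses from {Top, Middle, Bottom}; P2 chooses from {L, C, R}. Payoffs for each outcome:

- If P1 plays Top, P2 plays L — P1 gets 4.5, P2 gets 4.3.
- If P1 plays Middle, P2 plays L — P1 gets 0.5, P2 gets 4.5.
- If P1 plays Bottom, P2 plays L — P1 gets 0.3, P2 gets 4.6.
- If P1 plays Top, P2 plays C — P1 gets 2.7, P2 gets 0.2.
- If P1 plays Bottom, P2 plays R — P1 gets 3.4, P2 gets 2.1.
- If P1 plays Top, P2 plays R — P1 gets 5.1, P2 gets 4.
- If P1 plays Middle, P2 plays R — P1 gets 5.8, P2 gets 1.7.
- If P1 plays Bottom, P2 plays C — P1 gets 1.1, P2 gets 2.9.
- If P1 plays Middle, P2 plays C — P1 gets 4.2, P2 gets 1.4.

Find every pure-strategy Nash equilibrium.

For each player, find the best response to each opponent profile; mutual best responses are the pure NE.
P1 against L: payoffs 4.5, 0.5, 0.3 → best response Top.
P1 against C: payoffs 2.7, 4.2, 1.1 → best response Middle.
P1 against R: payoffs 5.1, 5.8, 3.4 → best response Middle.
P2 against Top: payoffs 4.3, 0.2, 4 → best response L.
P2 against Middle: payoffs 4.5, 1.4, 1.7 → best response L.
P2 against Bottom: payoffs 4.6, 2.9, 2.1 → best response L.
Mutual best responses: (Top, L).

The unique pure-strategy Nash equilibrium is (Top, L).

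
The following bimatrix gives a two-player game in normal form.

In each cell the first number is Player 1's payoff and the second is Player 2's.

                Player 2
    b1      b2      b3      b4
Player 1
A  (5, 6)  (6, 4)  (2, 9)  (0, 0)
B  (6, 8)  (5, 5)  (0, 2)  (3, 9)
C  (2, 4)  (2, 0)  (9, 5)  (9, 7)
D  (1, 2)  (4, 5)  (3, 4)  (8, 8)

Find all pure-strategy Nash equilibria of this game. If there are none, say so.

Player 1 against b1: payoffs 5, 6, 2, 1 → best response B.
Player 1 against b2: payoffs 6, 5, 2, 4 → best response A.
Player 1 against b3: payoffs 2, 0, 9, 3 → best response C.
Player 1 against b4: payoffs 0, 3, 9, 8 → best response C.
Player 2 against A: payoffs 6, 4, 9, 0 → best response b3.
Player 2 against B: payoffs 8, 5, 2, 9 → best response b4.
Player 2 against C: payoffs 4, 0, 5, 7 → best response b4.
Player 2 against D: payoffs 2, 5, 4, 8 → best response b4.
Mutual best responses: (C, b4).

Pure NE: (C, b4)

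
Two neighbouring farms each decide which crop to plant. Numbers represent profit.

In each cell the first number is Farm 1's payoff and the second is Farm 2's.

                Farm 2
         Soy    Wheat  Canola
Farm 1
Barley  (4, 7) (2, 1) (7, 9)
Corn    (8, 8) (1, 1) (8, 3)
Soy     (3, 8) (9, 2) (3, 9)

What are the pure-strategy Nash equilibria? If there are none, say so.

Pure NE: (Corn, Soy)

(Barley, Soy): Farm 1 can switch to Corn (4 → 8). Not NE.
(Barley, Wheat): Farm 1 can switch to Soy (2 → 9). Not NE.
(Barley, Canola): Farm 1 can switch to Corn (7 → 8). Not NE.
(Corn, Soy): Farm 1 gets 8, best alternative 4; Farm 2 gets 8, best alternative 3. No profitable deviation — NE.
(Corn, Wheat): Farm 1 can switch to Barley (1 → 2). Not NE.
(Corn, Canola): Farm 2 can switch to Soy (3 → 8). Not NE.
(Soy, Soy): Farm 1 can switch to Barley (3 → 4). Not NE.
(Soy, Wheat): Farm 2 can switch to Soy (2 → 8). Not NE.
(Soy, Canola): Farm 1 can switch to Barley (3 → 7). Not NE.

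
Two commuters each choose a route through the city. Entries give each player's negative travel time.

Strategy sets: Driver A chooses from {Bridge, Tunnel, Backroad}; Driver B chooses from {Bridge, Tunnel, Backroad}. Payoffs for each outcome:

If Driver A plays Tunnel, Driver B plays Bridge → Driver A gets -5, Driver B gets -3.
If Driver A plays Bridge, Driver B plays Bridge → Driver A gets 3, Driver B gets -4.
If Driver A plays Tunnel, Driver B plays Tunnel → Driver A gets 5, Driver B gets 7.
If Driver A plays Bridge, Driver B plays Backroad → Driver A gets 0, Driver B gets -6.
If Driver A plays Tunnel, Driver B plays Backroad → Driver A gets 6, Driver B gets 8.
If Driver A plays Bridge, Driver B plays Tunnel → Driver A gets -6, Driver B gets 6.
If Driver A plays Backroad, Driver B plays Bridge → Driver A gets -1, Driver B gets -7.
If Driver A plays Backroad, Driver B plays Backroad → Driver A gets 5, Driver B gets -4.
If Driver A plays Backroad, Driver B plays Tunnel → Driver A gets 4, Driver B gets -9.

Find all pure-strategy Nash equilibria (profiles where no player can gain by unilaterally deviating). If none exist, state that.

The unique pure-strategy Nash equilibrium is (Tunnel, Backroad).

For each strategy profile, look for a profitable unilateral deviation.
(Bridge, Bridge): Driver B can switch to Tunnel (-4 → 6). Not NE.
(Bridge, Tunnel): Driver A can switch to Tunnel (-6 → 5). Not NE.
(Bridge, Backroad): Driver A can switch to Tunnel (0 → 6). Not NE.
(Tunnel, Bridge): Driver A can switch to Bridge (-5 → 3). Not NE.
(Tunnel, Tunnel): Driver B can switch to Backroad (7 → 8). Not NE.
(Tunnel, Backroad): Driver A gets 6, best alternative 5; Driver B gets 8, best alternative 7. No profitable deviation — NE.
(Backroad, Bridge): Driver A can switch to Bridge (-1 → 3). Not NE.
(Backroad, Tunnel): Driver A can switch to Tunnel (4 → 5). Not NE.
(Backroad, Backroad): Driver A can switch to Tunnel (5 → 6). Not NE.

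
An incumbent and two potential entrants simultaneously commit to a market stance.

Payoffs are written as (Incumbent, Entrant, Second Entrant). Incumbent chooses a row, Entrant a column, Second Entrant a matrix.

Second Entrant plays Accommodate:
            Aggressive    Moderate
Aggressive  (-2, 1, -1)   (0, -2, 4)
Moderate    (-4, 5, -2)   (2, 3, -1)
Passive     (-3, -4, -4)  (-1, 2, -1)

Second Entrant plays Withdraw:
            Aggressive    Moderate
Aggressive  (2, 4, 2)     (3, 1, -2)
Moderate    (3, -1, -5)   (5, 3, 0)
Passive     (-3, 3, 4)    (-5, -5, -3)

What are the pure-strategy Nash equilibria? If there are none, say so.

(Aggressive, Aggressive, Accommodate): Second Entrant can switch to Withdraw (-1 → 2). Not NE.
(Aggressive, Aggressive, Withdraw): Incumbent can switch to Moderate (2 → 3). Not NE.
(Aggressive, Moderate, Accommodate): Incumbent can switch to Moderate (0 → 2). Not NE.
(Aggressive, Moderate, Withdraw): Incumbent can switch to Moderate (3 → 5). Not NE.
(Moderate, Aggressive, Accommodate): Incumbent can switch to Aggressive (-4 → -2). Not NE.
(Moderate, Aggressive, Withdraw): Entrant can switch to Moderate (-1 → 3). Not NE.
(Moderate, Moderate, Withdraw): Incumbent gets 5, best alternative 3; Entrant gets 3, best alternative -1; Second Entrant gets 0, best alternative -1. No profitable deviation — NE.
(The remaining 5 profiles each have a profitable deviation by the same check.)

Pure NE: (Moderate, Moderate, Withdraw)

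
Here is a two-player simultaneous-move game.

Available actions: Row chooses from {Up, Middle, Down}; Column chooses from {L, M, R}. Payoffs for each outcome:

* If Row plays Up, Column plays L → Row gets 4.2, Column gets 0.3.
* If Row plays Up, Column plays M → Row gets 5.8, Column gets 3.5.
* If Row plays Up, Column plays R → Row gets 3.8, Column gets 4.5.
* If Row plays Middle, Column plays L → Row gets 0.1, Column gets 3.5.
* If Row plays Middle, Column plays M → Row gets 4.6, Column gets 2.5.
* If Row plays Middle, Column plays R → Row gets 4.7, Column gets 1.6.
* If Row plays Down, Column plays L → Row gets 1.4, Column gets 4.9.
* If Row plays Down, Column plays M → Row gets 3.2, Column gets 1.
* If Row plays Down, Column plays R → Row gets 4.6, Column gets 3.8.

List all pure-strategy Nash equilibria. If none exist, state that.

(Up, L): Column can switch to M (0.3 → 3.5). Not NE.
(Up, M): Column can switch to R (3.5 → 4.5). Not NE.
(Up, R): Row can switch to Middle (3.8 → 4.7). Not NE.
(Middle, L): Row can switch to Up (0.1 → 4.2). Not NE.
(Middle, M): Row can switch to Up (4.6 → 5.8). Not NE.
(Middle, R): Column can switch to L (1.6 → 3.5). Not NE.
(The remaining 3 profiles each have a profitable deviation by the same check.)

No pure-strategy Nash equilibrium.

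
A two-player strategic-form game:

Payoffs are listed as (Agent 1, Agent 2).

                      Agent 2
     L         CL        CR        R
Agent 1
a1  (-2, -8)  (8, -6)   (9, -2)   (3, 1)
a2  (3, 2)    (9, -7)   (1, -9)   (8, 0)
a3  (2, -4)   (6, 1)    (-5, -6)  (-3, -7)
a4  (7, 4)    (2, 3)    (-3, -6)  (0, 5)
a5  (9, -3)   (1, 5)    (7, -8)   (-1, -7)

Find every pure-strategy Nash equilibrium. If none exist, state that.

This game has no pure Nash equilibrium.

Agent 1 against L: payoffs -2, 3, 2, 7, 9 → best response a5.
Agent 1 against CL: payoffs 8, 9, 6, 2, 1 → best response a2.
Agent 1 against CR: payoffs 9, 1, -5, -3, 7 → best response a1.
Agent 1 against R: payoffs 3, 8, -3, 0, -1 → best response a2.
Agent 2 against a1: payoffs -8, -6, -2, 1 → best response R.
Agent 2 against a2: payoffs 2, -7, -9, 0 → best response L.
Agent 2 against a3: payoffs -4, 1, -6, -7 → best response CL.
Agent 2 against a4: payoffs 4, 3, -6, 5 → best response R.
Agent 2 against a5: payoffs -3, 5, -8, -7 → best response CL.
No profile is a mutual best response for all players.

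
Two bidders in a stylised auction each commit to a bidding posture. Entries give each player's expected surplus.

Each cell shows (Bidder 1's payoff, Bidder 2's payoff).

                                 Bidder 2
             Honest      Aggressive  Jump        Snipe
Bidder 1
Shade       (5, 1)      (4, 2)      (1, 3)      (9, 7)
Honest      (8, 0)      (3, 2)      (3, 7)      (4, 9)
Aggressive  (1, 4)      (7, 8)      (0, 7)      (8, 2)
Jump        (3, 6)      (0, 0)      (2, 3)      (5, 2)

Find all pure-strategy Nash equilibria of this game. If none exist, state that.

Bidder 1 against Honest: payoffs 5, 8, 1, 3 → best response Honest.
Bidder 1 against Aggressive: payoffs 4, 3, 7, 0 → best response Aggressive.
Bidder 1 against Jump: payoffs 1, 3, 0, 2 → best response Honest.
Bidder 1 against Snipe: payoffs 9, 4, 8, 5 → best response Shade.
Bidder 2 against Shade: payoffs 1, 2, 3, 7 → best response Snipe.
Bidder 2 against Honest: payoffs 0, 2, 7, 9 → best response Snipe.
Bidder 2 against Aggressive: payoffs 4, 8, 7, 2 → best response Aggressive.
Bidder 2 against Jump: payoffs 6, 0, 3, 2 → best response Honest.
Mutual best responses: (Shade, Snipe); (Aggressive, Aggressive).

The pure Nash equilibria are (Shade, Snipe), (Aggressive, Aggressive).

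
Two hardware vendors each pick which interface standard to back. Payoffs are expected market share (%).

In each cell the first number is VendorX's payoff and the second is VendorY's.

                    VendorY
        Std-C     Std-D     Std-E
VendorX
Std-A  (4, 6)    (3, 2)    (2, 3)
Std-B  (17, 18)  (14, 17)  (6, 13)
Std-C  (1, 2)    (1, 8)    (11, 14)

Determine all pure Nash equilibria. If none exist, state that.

VendorX against Std-C: payoffs 4, 17, 1 → best response Std-B.
VendorX against Std-D: payoffs 3, 14, 1 → best response Std-B.
VendorX against Std-E: payoffs 2, 6, 11 → best response Std-C.
VendorY against Std-A: payoffs 6, 2, 3 → best response Std-C.
VendorY against Std-B: payoffs 18, 17, 13 → best response Std-C.
VendorY against Std-C: payoffs 2, 8, 14 → best response Std-E.
Mutual best responses: (Std-B, Std-C); (Std-C, Std-E).

Pure-strategy Nash equilibria: (Std-B, Std-C); (Std-C, Std-E)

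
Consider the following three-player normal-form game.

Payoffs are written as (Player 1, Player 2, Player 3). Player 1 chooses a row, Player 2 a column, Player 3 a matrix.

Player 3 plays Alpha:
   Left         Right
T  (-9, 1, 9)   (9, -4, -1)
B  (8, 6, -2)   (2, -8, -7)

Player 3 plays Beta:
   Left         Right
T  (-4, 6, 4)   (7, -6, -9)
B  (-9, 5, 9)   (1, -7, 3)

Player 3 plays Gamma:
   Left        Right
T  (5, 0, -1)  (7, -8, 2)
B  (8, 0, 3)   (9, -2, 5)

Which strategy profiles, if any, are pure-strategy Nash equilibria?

This game has no pure Nash equilibrium.

For each player, find the best response to each opponent profile; mutual best responses are the pure NE.
Player 1 against (Left, Alpha): payoffs -9, 8 → best response B.
Player 1 against (Left, Beta): payoffs -4, -9 → best response T.
Player 1 against (Left, Gamma): payoffs 5, 8 → best response B.
Player 1 against (Right, Alpha): payoffs 9, 2 → best response T.
Player 1 against (Right, Beta): payoffs 7, 1 → best response T.
Player 1 against (Right, Gamma): payoffs 7, 9 → best response B.
Player 2 against (T, Alpha): payoffs 1, -4 → best response Left.
Player 2 against (T, Beta): payoffs 6, -6 → best response Left.
Player 2 against (T, Gamma): payoffs 0, -8 → best response Left.
Player 2 against (B, Alpha): payoffs 6, -8 → best response Left.
Player 2 against (B, Beta): payoffs 5, -7 → best response Left.
Player 2 against (B, Gamma): payoffs 0, -2 → best response Left.
Player 3 against (T, Left): payoffs 9, 4, -1 → best response Alpha.
Player 3 against (T, Right): payoffs -1, -9, 2 → best response Gamma.
Player 3 against (B, Left): payoffs -2, 9, 3 → best response Beta.
Player 3 against (B, Right): payoffs -7, 3, 5 → best response Gamma.
No profile is a mutual best response for all players.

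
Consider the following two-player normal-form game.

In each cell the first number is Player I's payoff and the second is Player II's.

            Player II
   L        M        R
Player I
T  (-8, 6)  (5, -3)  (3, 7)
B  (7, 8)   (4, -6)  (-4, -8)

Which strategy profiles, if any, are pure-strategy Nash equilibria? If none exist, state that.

Mark each player's best response to every combination of opponents' strategies; a profile where every player is best-responding is a pure Nash equilibrium.
Player I against L: payoffs -8, 7 → best response B.
Player I against M: payoffs 5, 4 → best response T.
Player I against R: payoffs 3, -4 → best response T.
Player II against T: payoffs 6, -3, 7 → best response R.
Player II against B: payoffs 8, -6, -8 → best response L.
Mutual best responses: (T, R); (B, L).

The pure Nash equilibria are (T, R), (B, L).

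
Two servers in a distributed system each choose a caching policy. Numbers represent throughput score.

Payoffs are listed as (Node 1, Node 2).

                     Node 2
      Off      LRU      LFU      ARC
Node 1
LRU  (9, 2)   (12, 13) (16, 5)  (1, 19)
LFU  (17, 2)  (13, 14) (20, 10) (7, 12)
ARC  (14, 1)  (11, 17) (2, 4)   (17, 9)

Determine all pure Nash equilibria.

(LFU, LRU)

For each strategy profile, look for a profitable unilateral deviation.
(LRU, Off): Node 1 can switch to LFU (9 → 17). Not NE.
(LRU, LRU): Node 1 can switch to LFU (12 → 13). Not NE.
(LRU, LFU): Node 1 can switch to LFU (16 → 20). Not NE.
(LRU, ARC): Node 1 can switch to LFU (1 → 7). Not NE.
(LFU, Off): Node 2 can switch to LRU (2 → 14). Not NE.
(LFU, LRU): Node 1 gets 13, best alternative 12; Node 2 gets 14, best alternative 12. No profitable deviation — NE.
(LFU, LFU): Node 2 can switch to LRU (10 → 14). Not NE.
(The remaining 5 profiles each have a profitable deviation by the same check.)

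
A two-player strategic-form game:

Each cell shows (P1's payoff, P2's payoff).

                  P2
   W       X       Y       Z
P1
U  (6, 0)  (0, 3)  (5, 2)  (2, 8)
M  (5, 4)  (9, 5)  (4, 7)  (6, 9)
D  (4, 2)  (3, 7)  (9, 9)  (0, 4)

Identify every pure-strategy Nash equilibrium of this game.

(U, W): P2 can switch to X (0 → 3). Not NE.
(U, X): P1 can switch to M (0 → 9). Not NE.
(U, Y): P1 can switch to D (5 → 9). Not NE.
(U, Z): P1 can switch to M (2 → 6). Not NE.
(M, W): P1 can switch to U (5 → 6). Not NE.
(M, X): P2 can switch to Y (5 → 7). Not NE.
(M, Z): P1 gets 6, best alternative 2; P2 gets 9, best alternative 7. No profitable deviation — NE.
(D, Y): P1 gets 9, best alternative 5; P2 gets 9, best alternative 7. No profitable deviation — NE.
(The remaining 4 profiles each have a profitable deviation by the same check.)

Pure-strategy Nash equilibria: (M, Z); (D, Y)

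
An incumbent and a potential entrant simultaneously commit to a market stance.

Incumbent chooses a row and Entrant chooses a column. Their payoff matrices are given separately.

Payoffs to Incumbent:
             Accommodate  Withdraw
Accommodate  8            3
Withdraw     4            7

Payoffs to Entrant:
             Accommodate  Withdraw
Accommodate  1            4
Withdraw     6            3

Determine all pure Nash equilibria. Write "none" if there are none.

There is no pure-strategy Nash equilibrium.

(Accommodate, Accommodate): Entrant can switch to Withdraw (1 → 4). Not NE.
(Accommodate, Withdraw): Incumbent can switch to Withdraw (3 → 7). Not NE.
(Withdraw, Accommodate): Incumbent can switch to Accommodate (4 → 8). Not NE.
(Withdraw, Withdraw): Entrant can switch to Accommodate (3 → 6). Not NE.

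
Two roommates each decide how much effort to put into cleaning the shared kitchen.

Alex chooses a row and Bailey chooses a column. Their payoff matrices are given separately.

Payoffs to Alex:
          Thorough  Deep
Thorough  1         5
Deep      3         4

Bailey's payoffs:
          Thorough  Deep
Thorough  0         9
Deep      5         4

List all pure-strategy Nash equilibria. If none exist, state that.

(Thorough, Thorough): Alex can switch to Deep (1 → 3). Not NE.
(Thorough, Deep): Alex gets 5, best alternative 4; Bailey gets 9, best alternative 0. No profitable deviation — NE.
(Deep, Thorough): Alex gets 3, best alternative 1; Bailey gets 5, best alternative 4. No profitable deviation — NE.
(Deep, Deep): Alex can switch to Thorough (4 → 5). Not NE.

(Thorough, Deep), (Deep, Thorough)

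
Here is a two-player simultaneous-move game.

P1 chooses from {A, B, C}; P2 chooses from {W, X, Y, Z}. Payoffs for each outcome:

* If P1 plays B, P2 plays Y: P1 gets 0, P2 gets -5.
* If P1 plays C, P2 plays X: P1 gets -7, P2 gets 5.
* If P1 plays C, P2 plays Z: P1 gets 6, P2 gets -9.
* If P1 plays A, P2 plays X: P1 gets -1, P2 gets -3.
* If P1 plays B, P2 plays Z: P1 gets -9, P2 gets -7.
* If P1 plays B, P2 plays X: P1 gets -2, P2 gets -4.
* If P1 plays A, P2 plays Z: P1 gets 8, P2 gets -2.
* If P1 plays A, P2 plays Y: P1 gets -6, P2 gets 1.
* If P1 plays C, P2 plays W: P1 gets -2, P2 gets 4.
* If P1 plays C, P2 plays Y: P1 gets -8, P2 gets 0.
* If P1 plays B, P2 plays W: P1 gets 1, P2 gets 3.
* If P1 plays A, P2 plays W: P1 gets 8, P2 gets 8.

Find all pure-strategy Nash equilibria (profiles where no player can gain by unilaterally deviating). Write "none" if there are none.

(A, W): P1 gets 8, best alternative 1; P2 gets 8, best alternative 1. No profitable deviation — NE.
(A, X): P2 can switch to W (-3 → 8). Not NE.
(A, Y): P1 can switch to B (-6 → 0). Not NE.
(A, Z): P2 can switch to W (-2 → 8). Not NE.
(B, W): P1 can switch to A (1 → 8). Not NE.
(B, X): P1 can switch to A (-2 → -1). Not NE.
(B, Y): P2 can switch to W (-5 → 3). Not NE.
(The remaining 5 profiles each have a profitable deviation by the same check.)

Pure NE: (A, W)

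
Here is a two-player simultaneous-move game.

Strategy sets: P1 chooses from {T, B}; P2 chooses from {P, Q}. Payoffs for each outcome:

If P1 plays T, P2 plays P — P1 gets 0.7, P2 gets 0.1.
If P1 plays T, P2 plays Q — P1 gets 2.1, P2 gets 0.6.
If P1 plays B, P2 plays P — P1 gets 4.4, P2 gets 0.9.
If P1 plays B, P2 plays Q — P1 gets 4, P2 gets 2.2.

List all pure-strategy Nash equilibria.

Pure NE: (B, Q)

(T, P): P1 can switch to B (0.7 → 4.4). Not NE.
(T, Q): P1 can switch to B (2.1 → 4). Not NE.
(B, P): P2 can switch to Q (0.9 → 2.2). Not NE.
(B, Q): P1 gets 4, best alternative 2.1; P2 gets 2.2, best alternative 0.9. No profitable deviation — NE.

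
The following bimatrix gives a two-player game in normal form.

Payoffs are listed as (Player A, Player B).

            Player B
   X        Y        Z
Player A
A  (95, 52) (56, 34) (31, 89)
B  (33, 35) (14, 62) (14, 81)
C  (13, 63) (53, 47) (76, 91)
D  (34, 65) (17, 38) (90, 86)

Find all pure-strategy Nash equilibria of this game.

Player A against X: payoffs 95, 33, 13, 34 → best response A.
Player A against Y: payoffs 56, 14, 53, 17 → best response A.
Player A against Z: payoffs 31, 14, 76, 90 → best response D.
Player B against A: payoffs 52, 34, 89 → best response Z.
Player B against B: payoffs 35, 62, 81 → best response Z.
Player B against C: payoffs 63, 47, 91 → best response Z.
Player B against D: payoffs 65, 38, 86 → best response Z.
Mutual best responses: (D, Z).

(D, Z)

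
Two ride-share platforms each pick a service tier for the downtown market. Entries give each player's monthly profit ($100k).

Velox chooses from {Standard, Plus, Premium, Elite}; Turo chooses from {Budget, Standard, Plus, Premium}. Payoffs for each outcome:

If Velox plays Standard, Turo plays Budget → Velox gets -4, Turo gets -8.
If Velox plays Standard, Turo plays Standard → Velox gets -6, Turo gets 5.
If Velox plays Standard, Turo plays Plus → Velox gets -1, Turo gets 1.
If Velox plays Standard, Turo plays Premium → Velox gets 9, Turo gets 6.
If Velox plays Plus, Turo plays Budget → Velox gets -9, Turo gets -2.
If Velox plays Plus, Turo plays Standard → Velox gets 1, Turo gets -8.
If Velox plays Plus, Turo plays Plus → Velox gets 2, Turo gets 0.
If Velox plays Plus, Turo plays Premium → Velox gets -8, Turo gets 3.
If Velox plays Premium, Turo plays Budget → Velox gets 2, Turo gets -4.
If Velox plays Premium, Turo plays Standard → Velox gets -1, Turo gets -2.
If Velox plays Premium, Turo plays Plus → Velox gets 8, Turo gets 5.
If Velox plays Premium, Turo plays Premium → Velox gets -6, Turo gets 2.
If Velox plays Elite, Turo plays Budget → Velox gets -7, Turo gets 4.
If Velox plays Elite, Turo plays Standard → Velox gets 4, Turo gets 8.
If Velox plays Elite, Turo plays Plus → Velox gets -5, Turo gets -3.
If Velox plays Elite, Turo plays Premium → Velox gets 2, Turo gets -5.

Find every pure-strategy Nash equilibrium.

Velox against Budget: payoffs -4, -9, 2, -7 → best response Premium.
Velox against Standard: payoffs -6, 1, -1, 4 → best response Elite.
Velox against Plus: payoffs -1, 2, 8, -5 → best response Premium.
Velox against Premium: payoffs 9, -8, -6, 2 → best response Standard.
Turo against Standard: payoffs -8, 5, 1, 6 → best response Premium.
Turo against Plus: payoffs -2, -8, 0, 3 → best response Premium.
Turo against Premium: payoffs -4, -2, 5, 2 → best response Plus.
Turo against Elite: payoffs 4, 8, -3, -5 → best response Standard.
Mutual best responses: (Standard, Premium); (Premium, Plus); (Elite, Standard).

Pure-strategy Nash equilibria: (Standard, Premium) and (Premium, Plus) and (Elite, Standard)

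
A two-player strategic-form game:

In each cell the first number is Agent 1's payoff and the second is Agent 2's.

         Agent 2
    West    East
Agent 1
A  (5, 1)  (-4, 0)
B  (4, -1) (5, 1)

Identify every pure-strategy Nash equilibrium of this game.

Agent 1 against West: payoffs 5, 4 → best response A.
Agent 1 against East: payoffs -4, 5 → best response B.
Agent 2 against A: payoffs 1, 0 → best response West.
Agent 2 against B: payoffs -1, 1 → best response East.
Mutual best responses: (A, West); (B, East).

The pure Nash equilibria are (A, West), (B, East).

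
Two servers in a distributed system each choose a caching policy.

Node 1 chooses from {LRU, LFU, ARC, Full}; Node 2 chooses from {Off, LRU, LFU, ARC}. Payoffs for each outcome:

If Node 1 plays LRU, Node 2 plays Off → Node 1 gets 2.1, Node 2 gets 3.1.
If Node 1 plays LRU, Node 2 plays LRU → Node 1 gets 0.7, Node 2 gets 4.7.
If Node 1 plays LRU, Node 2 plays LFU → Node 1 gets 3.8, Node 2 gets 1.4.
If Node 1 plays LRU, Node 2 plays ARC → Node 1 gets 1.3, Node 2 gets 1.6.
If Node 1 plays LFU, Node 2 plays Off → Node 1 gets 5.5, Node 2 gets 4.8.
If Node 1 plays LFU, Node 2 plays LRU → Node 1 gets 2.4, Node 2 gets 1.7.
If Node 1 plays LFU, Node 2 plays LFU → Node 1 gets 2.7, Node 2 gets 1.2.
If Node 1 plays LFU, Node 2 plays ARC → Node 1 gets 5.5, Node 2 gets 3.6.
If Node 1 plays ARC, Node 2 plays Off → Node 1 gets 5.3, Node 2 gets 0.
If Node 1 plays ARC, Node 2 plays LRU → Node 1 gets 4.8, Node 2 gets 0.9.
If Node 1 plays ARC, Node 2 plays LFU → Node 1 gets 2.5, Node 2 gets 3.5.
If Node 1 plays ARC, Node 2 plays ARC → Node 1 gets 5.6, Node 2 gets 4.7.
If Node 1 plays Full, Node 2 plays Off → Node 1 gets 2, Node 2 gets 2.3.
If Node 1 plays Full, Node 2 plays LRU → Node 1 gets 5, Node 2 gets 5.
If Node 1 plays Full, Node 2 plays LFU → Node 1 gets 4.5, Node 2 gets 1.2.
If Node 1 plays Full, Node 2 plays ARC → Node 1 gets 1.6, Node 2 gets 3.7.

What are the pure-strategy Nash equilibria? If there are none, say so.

Node 1 against Off: payoffs 2.1, 5.5, 5.3, 2 → best response LFU.
Node 1 against LRU: payoffs 0.7, 2.4, 4.8, 5 → best response Full.
Node 1 against LFU: payoffs 3.8, 2.7, 2.5, 4.5 → best response Full.
Node 1 against ARC: payoffs 1.3, 5.5, 5.6, 1.6 → best response ARC.
Node 2 against LRU: payoffs 3.1, 4.7, 1.4, 1.6 → best response LRU.
Node 2 against LFU: payoffs 4.8, 1.7, 1.2, 3.6 → best response Off.
Node 2 against ARC: payoffs 0, 0.9, 3.5, 4.7 → best response ARC.
Node 2 against Full: payoffs 2.3, 5, 1.2, 3.7 → best response LRU.
Mutual best responses: (LFU, Off); (ARC, ARC); (Full, LRU).

(LFU, Off) and (ARC, ARC) and (Full, LRU)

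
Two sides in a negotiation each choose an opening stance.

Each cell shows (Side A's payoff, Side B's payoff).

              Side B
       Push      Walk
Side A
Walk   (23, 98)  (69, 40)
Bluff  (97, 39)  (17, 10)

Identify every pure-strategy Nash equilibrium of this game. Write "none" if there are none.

Side A against Push: payoffs 23, 97 → best response Bluff.
Side A against Walk: payoffs 69, 17 → best response Walk.
Side B against Walk: payoffs 98, 40 → best response Push.
Side B against Bluff: payoffs 39, 10 → best response Push.
Mutual best responses: (Bluff, Push).

The unique pure-strategy Nash equilibrium is (Bluff, Push).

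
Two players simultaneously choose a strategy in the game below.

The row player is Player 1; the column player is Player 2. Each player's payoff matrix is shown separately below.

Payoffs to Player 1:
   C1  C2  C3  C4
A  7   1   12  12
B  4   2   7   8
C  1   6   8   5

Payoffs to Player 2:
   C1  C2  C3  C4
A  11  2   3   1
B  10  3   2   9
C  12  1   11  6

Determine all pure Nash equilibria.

(A, C1): Player 1 gets 7, best alternative 4; Player 2 gets 11, best alternative 3. No profitable deviation — NE.
(A, C2): Player 1 can switch to B (1 → 2). Not NE.
(A, C3): Player 2 can switch to C1 (3 → 11). Not NE.
(A, C4): Player 2 can switch to C1 (1 → 11). Not NE.
(B, C1): Player 1 can switch to A (4 → 7). Not NE.
(B, C2): Player 1 can switch to C (2 → 6). Not NE.
(B, C3): Player 1 can switch to A (7 → 12). Not NE.
(B, C4): Player 1 can switch to A (8 → 12). Not NE.
(C, C1): Player 1 can switch to A (1 → 7). Not NE.
(The remaining 3 profiles each have a profitable deviation by the same check.)

(A, C1)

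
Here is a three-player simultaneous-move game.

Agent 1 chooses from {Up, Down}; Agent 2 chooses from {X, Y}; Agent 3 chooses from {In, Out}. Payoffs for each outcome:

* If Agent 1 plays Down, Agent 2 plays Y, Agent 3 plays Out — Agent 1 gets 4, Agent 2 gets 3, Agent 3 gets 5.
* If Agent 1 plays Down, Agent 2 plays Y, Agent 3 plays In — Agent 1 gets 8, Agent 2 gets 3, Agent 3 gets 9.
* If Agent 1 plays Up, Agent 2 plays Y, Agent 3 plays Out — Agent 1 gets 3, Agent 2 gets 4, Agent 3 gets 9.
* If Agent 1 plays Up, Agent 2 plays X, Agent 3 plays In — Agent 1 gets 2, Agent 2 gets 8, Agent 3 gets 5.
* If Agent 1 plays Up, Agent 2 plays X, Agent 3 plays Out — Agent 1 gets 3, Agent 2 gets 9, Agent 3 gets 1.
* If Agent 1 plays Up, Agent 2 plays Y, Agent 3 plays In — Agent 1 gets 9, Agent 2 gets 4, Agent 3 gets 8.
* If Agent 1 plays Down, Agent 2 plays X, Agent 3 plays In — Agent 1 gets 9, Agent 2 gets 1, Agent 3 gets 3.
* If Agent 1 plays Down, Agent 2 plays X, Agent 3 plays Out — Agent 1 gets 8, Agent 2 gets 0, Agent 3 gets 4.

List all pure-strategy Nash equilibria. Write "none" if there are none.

No pure-strategy Nash equilibrium.

Check each profile: it is a Nash equilibrium iff no player can strictly gain by switching unilaterally.
(Up, X, In): Agent 1 can switch to Down (2 → 9). Not NE.
(Up, X, Out): Agent 1 can switch to Down (3 → 8). Not NE.
(Up, Y, In): Agent 2 can switch to X (4 → 8). Not NE.
(Up, Y, Out): Agent 1 can switch to Down (3 → 4). Not NE.
(Down, X, In): Agent 2 can switch to Y (1 → 3). Not NE.
(Down, X, Out): Agent 2 can switch to Y (0 → 3). Not NE.
(Down, Y, In): Agent 1 can switch to Up (8 → 9). Not NE.
(Down, Y, Out): Agent 3 can switch to In (5 → 9). Not NE.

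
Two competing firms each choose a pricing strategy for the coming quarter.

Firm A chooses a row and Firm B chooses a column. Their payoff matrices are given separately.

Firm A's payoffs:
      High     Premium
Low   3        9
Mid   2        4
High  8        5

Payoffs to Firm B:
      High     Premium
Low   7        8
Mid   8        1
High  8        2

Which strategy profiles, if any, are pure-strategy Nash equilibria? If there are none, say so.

Firm A against High: payoffs 3, 2, 8 → best response High.
Firm A against Premium: payoffs 9, 4, 5 → best response Low.
Firm B against Low: payoffs 7, 8 → best response Premium.
Firm B against Mid: payoffs 8, 1 → best response High.
Firm B against High: payoffs 8, 2 → best response High.
Mutual best responses: (Low, Premium); (High, High).

(Low, Premium) and (High, High)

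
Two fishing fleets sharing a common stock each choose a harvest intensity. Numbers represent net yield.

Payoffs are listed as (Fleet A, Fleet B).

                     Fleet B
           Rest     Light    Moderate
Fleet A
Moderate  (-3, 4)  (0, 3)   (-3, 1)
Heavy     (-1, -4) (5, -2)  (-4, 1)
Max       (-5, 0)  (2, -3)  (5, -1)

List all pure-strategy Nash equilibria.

none

(Moderate, Rest): Fleet A can switch to Heavy (-3 → -1). Not NE.
(Moderate, Light): Fleet A can switch to Heavy (0 → 5). Not NE.
(Moderate, Moderate): Fleet A can switch to Max (-3 → 5). Not NE.
(Heavy, Rest): Fleet B can switch to Light (-4 → -2). Not NE.
(Heavy, Light): Fleet B can switch to Moderate (-2 → 1). Not NE.
(Heavy, Moderate): Fleet A can switch to Moderate (-4 → -3). Not NE.
(Max, Rest): Fleet A can switch to Moderate (-5 → -3). Not NE.
(Max, Light): Fleet A can switch to Heavy (2 → 5). Not NE.
(Max, Moderate): Fleet B can switch to Rest (-1 → 0). Not NE.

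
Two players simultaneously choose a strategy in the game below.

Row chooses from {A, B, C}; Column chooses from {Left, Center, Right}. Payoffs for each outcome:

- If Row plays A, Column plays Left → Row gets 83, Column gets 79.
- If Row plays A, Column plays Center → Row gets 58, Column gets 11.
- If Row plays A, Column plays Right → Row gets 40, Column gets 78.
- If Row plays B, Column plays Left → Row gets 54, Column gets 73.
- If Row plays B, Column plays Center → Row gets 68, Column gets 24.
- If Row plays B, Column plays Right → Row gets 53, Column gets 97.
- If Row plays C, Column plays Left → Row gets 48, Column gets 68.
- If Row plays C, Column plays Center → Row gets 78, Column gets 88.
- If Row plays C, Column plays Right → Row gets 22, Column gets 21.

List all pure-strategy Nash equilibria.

Row against Left: payoffs 83, 54, 48 → best response A.
Row against Center: payoffs 58, 68, 78 → best response C.
Row against Right: payoffs 40, 53, 22 → best response B.
Column against A: payoffs 79, 11, 78 → best response Left.
Column against B: payoffs 73, 24, 97 → best response Right.
Column against C: payoffs 68, 88, 21 → best response Center.
Mutual best responses: (A, Left); (B, Right); (C, Center).

(A, Left); (B, Right); (C, Center)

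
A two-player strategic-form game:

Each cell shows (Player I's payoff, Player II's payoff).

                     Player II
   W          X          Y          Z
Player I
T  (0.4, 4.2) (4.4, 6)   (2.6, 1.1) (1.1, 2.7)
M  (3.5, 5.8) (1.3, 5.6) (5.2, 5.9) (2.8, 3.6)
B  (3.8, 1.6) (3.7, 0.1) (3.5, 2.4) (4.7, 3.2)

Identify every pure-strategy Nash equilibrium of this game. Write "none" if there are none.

(T, W): Player I can switch to M (0.4 → 3.5). Not NE.
(T, X): Player I gets 4.4, best alternative 3.7; Player II gets 6, best alternative 4.2. No profitable deviation — NE.
(T, Y): Player I can switch to M (2.6 → 5.2). Not NE.
(T, Z): Player I can switch to M (1.1 → 2.8). Not NE.
(M, W): Player I can switch to B (3.5 → 3.8). Not NE.
(M, X): Player I can switch to T (1.3 → 4.4). Not NE.
(M, Y): Player I gets 5.2, best alternative 3.5; Player II gets 5.9, best alternative 5.8. No profitable deviation — NE.
(M, Z): Player I can switch to B (2.8 → 4.7). Not NE.
(B, W): Player II can switch to Y (1.6 → 2.4). Not NE.
(B, X): Player I can switch to T (3.7 → 4.4). Not NE.
(B, Y): Player I can switch to M (3.5 → 5.2). Not NE.
(B, Z): Player I gets 4.7, best alternative 2.8; Player II gets 3.2, best alternative 2.4. No profitable deviation — NE.

(T, X); (M, Y); (B, Z)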